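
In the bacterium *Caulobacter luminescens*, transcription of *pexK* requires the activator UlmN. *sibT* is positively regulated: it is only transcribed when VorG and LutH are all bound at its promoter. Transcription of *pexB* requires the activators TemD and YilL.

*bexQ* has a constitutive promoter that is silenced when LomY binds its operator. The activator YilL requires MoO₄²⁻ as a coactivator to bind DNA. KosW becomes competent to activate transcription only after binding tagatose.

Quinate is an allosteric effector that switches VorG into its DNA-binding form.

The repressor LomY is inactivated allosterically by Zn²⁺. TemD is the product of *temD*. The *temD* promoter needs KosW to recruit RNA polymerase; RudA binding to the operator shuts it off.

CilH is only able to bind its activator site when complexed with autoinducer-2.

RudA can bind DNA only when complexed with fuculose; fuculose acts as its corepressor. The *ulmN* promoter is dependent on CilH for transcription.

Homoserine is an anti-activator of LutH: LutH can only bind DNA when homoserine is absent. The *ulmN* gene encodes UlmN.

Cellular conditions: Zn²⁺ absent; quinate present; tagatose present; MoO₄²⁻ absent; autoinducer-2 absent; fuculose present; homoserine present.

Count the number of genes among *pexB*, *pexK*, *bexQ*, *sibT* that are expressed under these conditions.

0

Tagatose is present, so KosW is active.
Fuculose is present, so RudA is active.
With repressor RudA bound, *temD* is not transcribed.
So TemD is not produced.
MoO₄²⁻ is absent, so YilL is inactive.
Required activator TemD is absent, so *pexB* is not transcribed.
→ *pexB* is OFF.
Autoinducer-2 is absent, so CilH is inactive.
Required activator CilH is absent, so *ulmN* is not transcribed.
So UlmN is not produced.
Required activator UlmN is absent, so *pexK* is not transcribed.
→ *pexK* is OFF.
Zn²⁺ is absent, so LomY is active.
With repressor LomY bound, *bexQ* is not transcribed.
→ *bexQ* is OFF.
Quinate is present, so VorG is active.
Homoserine is present, so LutH is inactive.
Required activator LutH is absent, so *sibT* is not transcribed.
→ *sibT* is OFF.
0 of the 4 genes are transcribed.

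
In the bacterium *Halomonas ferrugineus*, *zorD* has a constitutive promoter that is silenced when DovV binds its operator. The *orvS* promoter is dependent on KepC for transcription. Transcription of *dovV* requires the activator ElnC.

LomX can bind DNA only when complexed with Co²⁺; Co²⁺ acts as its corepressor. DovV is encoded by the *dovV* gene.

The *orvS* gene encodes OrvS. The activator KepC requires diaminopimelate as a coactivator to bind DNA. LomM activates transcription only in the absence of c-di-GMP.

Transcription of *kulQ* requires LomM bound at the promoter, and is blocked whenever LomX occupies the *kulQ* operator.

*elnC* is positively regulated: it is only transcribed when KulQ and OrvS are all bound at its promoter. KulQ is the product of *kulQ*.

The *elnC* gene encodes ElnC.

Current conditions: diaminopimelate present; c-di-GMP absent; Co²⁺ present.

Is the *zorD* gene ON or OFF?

c-di-GMP is absent, so LomM is active.
Co²⁺ is present, so LomX is active.
With repressor LomX bound, *kulQ* is not transcribed.
So KulQ is not produced.
Diaminopimelate is present, so KepC is active.
No repressor is bound and KepC is active, so *orvS* is transcribed.
So OrvS is produced and active.
Required activator KulQ is absent, so *elnC* is not transcribed.
So ElnC is not produced.
Required activator ElnC is absent, so *dovV* is not transcribed.
So DovV is not produced.
With no repressor bound, *zorD* is transcribed.

ON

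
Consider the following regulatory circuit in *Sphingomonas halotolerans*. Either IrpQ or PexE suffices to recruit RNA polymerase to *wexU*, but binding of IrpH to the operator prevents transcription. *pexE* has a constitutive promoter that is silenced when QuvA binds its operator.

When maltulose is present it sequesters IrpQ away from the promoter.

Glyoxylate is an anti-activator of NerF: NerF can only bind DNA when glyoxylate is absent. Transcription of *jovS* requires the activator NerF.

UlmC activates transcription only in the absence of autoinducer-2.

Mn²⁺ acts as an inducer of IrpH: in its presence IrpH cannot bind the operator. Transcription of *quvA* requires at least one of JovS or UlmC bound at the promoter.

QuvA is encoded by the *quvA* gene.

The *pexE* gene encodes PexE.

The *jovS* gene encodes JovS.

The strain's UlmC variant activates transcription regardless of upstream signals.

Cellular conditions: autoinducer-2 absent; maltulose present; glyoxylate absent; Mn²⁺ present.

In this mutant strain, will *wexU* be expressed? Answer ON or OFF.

OFF

Maltulose is present, so IrpQ is inactive.
Mn²⁺ is present, so IrpH is inactive.
Glyoxylate is absent, so NerF is active.
No repressor is bound and NerF is active, so *jovS* is transcribed.
So JovS is produced and active.
UlmC is constitutively active in this strain.
Activator JovS is present, so *quvA* is transcribed.
So QuvA is produced and active.
With repressor QuvA bound, *pexE* is not transcribed.
So PexE is not produced.
No activator is available at the *wexU* promoter, so *wexU* is not transcribed.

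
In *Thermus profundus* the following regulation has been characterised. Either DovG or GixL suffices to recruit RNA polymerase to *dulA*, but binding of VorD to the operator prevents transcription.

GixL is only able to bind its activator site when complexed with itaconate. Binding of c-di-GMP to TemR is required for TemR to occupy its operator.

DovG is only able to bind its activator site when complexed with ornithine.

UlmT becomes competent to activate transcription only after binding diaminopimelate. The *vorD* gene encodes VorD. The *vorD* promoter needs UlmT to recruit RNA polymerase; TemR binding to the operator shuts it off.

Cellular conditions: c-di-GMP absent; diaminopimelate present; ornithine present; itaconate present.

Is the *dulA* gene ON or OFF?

Ornithine is present, so DovG is active.
Diaminopimelate is present, so UlmT is active.
c-di-GMP is absent, so TemR is inactive.
No repressor is bound and UlmT is active, so *vorD* is transcribed.
So VorD is produced and active.
Itaconate is present, so GixL is active.
With repressor VorD bound, *dulA* is not transcribed.

OFF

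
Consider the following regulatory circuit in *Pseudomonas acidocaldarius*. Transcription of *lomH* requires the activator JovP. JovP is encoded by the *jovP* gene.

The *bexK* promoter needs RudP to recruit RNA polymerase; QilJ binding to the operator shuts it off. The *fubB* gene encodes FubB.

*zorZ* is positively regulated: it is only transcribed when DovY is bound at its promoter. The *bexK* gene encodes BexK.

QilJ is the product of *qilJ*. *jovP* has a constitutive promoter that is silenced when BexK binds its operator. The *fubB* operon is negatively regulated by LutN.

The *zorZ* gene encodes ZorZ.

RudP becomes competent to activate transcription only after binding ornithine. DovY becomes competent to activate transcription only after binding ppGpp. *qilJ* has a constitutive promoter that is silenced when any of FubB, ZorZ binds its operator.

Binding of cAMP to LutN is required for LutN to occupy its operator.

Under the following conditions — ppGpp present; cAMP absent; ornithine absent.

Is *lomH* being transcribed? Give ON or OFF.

ON

cAMP is absent, so LutN is inactive.
With no repressor bound, *fubB* is transcribed.
So FubB is produced and active.
ppGpp is present, so DovY is active.
No repressor is bound and DovY is active, so *zorZ* is transcribed.
So ZorZ is produced and active.
With repressor FubB bound, *qilJ* is not transcribed.
So QilJ is not produced.
Ornithine is absent, so RudP is inactive.
Required activator RudP is absent, so *bexK* is not transcribed.
So BexK is not produced.
With no repressor bound, *jovP* is transcribed.
So JovP is produced and active.
No repressor is bound and JovP is active, so *lomH* is transcribed.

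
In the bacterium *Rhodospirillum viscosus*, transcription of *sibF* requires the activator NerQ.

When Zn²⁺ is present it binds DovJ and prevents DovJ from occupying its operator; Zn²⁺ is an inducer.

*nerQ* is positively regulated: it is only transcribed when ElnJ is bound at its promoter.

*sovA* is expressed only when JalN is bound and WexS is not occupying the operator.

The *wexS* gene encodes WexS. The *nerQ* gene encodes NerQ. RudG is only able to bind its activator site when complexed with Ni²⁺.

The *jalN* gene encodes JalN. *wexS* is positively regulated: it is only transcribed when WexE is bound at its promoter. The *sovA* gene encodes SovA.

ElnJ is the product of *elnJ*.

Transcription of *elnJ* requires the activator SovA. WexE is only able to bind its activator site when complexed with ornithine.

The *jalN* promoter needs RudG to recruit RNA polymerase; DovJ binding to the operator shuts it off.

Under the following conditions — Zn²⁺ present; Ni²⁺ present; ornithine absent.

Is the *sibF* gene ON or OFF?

ON

Zn²⁺ is present, so DovJ is inactive.
Ni²⁺ is present, so RudG is active.
No repressor is bound and RudG is active, so *jalN* is transcribed.
So JalN is produced and active.
Ornithine is absent, so WexE is inactive.
Required activator WexE is absent, so *wexS* is not transcribed.
So WexS is not produced.
No repressor is bound and JalN is active, so *sovA* is transcribed.
So SovA is produced and active.
No repressor is bound and SovA is active, so *elnJ* is transcribed.
So ElnJ is produced and active.
No repressor is bound and ElnJ is active, so *nerQ* is transcribed.
So NerQ is produced and active.
No repressor is bound and NerQ is active, so *sibF* is transcribed.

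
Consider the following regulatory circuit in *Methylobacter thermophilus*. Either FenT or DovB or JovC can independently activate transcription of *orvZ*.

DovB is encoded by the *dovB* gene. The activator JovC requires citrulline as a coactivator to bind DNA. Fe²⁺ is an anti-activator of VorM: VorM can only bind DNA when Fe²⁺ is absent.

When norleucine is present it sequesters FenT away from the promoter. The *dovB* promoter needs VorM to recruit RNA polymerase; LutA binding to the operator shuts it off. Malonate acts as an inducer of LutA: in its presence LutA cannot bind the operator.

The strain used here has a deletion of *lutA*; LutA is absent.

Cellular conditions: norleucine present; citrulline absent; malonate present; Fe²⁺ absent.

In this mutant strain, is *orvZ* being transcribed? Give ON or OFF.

ON

Norleucine is present, so FenT is inactive.
LutA is non-functional in this strain, so it has no effect.
Fe²⁺ is absent, so VorM is active.
No repressor is bound and VorM is active, so *dovB* is transcribed.
So DovB is produced and active.
Citrulline is absent, so JovC is inactive.
Activator DovB is present, so *orvZ* is transcribed.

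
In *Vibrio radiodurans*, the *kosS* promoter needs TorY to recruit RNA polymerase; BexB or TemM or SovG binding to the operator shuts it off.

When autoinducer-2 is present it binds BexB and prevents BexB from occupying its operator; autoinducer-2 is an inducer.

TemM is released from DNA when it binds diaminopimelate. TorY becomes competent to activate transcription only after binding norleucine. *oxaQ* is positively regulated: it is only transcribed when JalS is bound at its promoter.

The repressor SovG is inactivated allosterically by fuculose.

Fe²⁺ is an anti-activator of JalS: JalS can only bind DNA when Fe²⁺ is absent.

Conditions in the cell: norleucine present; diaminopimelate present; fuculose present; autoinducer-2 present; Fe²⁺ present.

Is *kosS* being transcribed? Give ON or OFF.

ON

Autoinducer-2 is present, so BexB is inactive.
Diaminopimelate is present, so TemM is inactive.
Norleucine is present, so TorY is active.
Fuculose is present, so SovG is inactive.
No repressor is bound and TorY is active, so *kosS* is transcribed.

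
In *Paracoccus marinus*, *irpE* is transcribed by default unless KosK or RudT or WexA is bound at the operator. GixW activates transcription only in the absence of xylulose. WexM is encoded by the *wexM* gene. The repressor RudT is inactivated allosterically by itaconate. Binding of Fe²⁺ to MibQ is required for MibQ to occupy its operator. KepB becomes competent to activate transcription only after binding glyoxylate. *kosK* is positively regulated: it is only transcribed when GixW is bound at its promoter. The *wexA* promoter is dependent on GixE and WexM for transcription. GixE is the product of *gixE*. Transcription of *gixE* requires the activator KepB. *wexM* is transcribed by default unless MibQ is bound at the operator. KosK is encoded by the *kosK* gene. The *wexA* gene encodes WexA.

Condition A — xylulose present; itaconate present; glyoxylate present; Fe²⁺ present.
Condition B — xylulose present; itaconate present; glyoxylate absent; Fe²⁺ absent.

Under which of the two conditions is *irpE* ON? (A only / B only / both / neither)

both

Condition A:
Xylulose is present, so GixW is inactive.
Required activator GixW is absent, so *kosK* is not transcribed.
So KosK is not produced.
Itaconate is present, so RudT is inactive.
Glyoxylate is present, so KepB is active.
No repressor is bound and KepB is active, so *gixE* is transcribed.
So GixE is produced and active.
Fe²⁺ is present, so MibQ is active.
With repressor MibQ bound, *wexM* is not transcribed.
So WexM is not produced.
Required activator WexM is absent, so *wexA* is not transcribed.
So WexA is not produced.
With no repressor bound, *irpE* is transcribed.
→ *irpE* is ON in A.
Condition B:
Xylulose is present, so GixW is inactive.
Required activator GixW is absent, so *kosK* is not transcribed.
So KosK is not produced.
Itaconate is present, so RudT is inactive.
Glyoxylate is absent, so KepB is inactive.
Required activator KepB is absent, so *gixE* is not transcribed.
So GixE is not produced.
Fe²⁺ is absent, so MibQ is inactive.
With no repressor bound, *wexM* is transcribed.
So WexM is produced and active.
Required activator GixE is absent, so *wexA* is not transcribed.
So WexA is not produced.
With no repressor bound, *irpE* is transcribed.
→ *irpE* is ON in B.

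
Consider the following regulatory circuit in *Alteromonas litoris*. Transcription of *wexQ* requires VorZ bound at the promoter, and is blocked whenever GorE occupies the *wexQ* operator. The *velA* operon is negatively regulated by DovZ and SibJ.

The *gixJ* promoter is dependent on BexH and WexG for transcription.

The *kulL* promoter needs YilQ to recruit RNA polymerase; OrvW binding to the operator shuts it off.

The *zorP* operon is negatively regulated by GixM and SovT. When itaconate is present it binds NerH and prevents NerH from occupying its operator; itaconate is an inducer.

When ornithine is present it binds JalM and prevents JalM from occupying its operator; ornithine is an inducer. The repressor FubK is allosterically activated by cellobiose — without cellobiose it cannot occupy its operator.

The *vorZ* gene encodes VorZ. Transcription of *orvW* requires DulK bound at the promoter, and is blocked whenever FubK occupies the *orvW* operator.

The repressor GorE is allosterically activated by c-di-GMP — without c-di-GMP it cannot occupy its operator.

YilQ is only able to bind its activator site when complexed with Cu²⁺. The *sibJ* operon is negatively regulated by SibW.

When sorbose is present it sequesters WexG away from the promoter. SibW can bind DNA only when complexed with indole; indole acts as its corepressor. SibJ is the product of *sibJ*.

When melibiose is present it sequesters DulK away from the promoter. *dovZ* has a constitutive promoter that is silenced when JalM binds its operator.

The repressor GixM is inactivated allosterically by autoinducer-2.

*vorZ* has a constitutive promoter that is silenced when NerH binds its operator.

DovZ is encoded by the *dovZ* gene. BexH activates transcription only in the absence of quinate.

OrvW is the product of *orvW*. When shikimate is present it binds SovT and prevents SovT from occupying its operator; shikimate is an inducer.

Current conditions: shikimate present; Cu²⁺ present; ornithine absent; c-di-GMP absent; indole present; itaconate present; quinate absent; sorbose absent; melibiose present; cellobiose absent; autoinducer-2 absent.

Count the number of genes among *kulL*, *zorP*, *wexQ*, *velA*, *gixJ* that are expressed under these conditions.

Cellobiose is absent, so FubK is inactive.
Melibiose is present, so DulK is inactive.
Required activator DulK is absent, so *orvW* is not transcribed.
So OrvW is not produced.
Cu²⁺ is present, so YilQ is active.
No repressor is bound and YilQ is active, so *kulL* is transcribed.
→ *kulL* is ON.
Autoinducer-2 is absent, so GixM is active.
Shikimate is present, so SovT is inactive.
With repressor GixM bound, *zorP* is not transcribed.
→ *zorP* is OFF.
Itaconate is present, so NerH is inactive.
With no repressor bound, *vorZ* is transcribed.
So VorZ is produced and active.
c-di-GMP is absent, so GorE is inactive.
No repressor is bound and VorZ is active, so *wexQ* is transcribed.
→ *wexQ* is ON.
Ornithine is absent, so JalM is active.
With repressor JalM bound, *dovZ* is not transcribed.
So DovZ is not produced.
Indole is present, so SibW is active.
With repressor SibW bound, *sibJ* is not transcribed.
So SibJ is not produced.
With no repressor bound, *velA* is transcribed.
→ *velA* is ON.
Quinate is absent, so BexH is active.
Sorbose is absent, so WexG is active.
No repressor is bound and BexH and WexG are active, so *gixJ* is transcribed.
→ *gixJ* is ON.
4 of the 5 genes are transcribed.

4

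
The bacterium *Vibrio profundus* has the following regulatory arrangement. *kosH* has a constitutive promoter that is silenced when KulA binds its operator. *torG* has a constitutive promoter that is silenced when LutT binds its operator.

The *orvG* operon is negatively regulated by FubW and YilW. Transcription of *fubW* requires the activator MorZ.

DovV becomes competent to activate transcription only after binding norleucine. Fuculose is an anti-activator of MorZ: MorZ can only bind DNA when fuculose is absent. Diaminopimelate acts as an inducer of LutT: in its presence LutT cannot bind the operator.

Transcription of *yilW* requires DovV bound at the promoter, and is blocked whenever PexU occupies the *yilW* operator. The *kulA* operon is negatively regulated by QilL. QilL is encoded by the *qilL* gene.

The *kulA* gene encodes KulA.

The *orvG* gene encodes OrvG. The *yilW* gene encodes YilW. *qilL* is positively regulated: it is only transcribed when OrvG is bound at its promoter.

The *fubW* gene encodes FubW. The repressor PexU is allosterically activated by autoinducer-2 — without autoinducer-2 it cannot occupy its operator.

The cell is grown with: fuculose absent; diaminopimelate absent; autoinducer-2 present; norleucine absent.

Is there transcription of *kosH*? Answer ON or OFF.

OFF

Fuculose is absent, so MorZ is active.
No repressor is bound and MorZ is active, so *fubW* is transcribed.
So FubW is produced and active.
Autoinducer-2 is present, so PexU is active.
Norleucine is absent, so DovV is inactive.
With repressor PexU bound, *yilW* is not transcribed.
So YilW is not produced.
With repressor FubW bound, *orvG* is not transcribed.
So OrvG is not produced.
Required activator OrvG is absent, so *qilL* is not transcribed.
So QilL is not produced.
With no repressor bound, *kulA* is transcribed.
So KulA is produced and active.
With repressor KulA bound, *kosH* is not transcribed.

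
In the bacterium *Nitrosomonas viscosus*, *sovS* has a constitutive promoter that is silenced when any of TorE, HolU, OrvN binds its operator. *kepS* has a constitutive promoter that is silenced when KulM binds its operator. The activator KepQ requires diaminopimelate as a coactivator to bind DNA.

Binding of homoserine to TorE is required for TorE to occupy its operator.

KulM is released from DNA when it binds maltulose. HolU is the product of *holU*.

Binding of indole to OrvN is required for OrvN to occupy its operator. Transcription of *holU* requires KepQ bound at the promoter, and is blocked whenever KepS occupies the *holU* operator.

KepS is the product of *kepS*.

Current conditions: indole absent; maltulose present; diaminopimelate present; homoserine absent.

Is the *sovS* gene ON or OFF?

ON

Homoserine is absent, so TorE is inactive.
Maltulose is present, so KulM is inactive.
With no repressor bound, *kepS* is transcribed.
So KepS is produced and active.
Diaminopimelate is present, so KepQ is active.
With repressor KepS bound, *holU* is not transcribed.
So HolU is not produced.
Indole is absent, so OrvN is inactive.
With no repressor bound, *sovS* is transcribed.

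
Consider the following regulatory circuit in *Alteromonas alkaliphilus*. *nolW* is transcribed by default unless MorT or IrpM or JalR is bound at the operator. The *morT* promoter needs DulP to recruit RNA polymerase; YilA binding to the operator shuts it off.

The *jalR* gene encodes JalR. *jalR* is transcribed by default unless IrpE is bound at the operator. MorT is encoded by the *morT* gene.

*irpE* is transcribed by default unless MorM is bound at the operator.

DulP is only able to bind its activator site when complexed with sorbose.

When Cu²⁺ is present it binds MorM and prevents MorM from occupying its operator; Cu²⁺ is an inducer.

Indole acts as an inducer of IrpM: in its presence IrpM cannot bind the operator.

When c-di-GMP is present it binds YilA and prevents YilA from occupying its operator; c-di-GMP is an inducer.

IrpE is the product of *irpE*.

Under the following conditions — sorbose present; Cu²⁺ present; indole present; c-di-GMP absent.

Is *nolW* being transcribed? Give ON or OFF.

Sorbose is present, so DulP is active.
c-di-GMP is absent, so YilA is active.
With repressor YilA bound, *morT* is not transcribed.
So MorT is not produced.
Indole is present, so IrpM is inactive.
Cu²⁺ is present, so MorM is inactive.
With no repressor bound, *irpE* is transcribed.
So IrpE is produced and active.
With repressor IrpE bound, *jalR* is not transcribed.
So JalR is not produced.
With no repressor bound, *nolW* is transcribed.

ON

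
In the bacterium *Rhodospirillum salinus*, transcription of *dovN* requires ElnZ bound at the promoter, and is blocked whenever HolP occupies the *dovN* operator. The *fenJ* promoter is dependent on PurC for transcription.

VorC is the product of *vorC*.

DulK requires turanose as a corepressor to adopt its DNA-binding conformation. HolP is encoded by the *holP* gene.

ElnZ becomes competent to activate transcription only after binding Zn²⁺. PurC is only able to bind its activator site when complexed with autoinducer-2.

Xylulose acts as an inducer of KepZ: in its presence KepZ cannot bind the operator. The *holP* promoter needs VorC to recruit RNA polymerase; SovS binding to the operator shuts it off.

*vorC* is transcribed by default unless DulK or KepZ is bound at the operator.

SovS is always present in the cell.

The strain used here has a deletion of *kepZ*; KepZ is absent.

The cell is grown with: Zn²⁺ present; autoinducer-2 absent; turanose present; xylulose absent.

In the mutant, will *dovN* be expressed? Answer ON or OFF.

SovS is produced constitutively and is active.
Turanose is present, so DulK is active.
KepZ is non-functional in this strain, so it has no effect.
With repressor DulK bound, *vorC* is not transcribed.
So VorC is not produced.
With repressor SovS bound, *holP* is not transcribed.
So HolP is not produced.
Zn²⁺ is present, so ElnZ is active.
No repressor is bound and ElnZ is active, so *dovN* is transcribed.

ON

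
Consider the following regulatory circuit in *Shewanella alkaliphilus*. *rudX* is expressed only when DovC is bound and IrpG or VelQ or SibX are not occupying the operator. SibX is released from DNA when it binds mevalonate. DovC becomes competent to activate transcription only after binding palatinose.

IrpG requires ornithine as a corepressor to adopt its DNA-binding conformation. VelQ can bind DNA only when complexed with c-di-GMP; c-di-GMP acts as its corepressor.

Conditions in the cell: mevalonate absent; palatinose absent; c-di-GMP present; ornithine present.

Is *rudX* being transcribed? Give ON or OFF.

OFF

Ornithine is present, so IrpG is active.
Palatinose is absent, so DovC is inactive.
c-di-GMP is present, so VelQ is active.
Mevalonate is absent, so SibX is active.
With repressor IrpG bound, *rudX* is not transcribed.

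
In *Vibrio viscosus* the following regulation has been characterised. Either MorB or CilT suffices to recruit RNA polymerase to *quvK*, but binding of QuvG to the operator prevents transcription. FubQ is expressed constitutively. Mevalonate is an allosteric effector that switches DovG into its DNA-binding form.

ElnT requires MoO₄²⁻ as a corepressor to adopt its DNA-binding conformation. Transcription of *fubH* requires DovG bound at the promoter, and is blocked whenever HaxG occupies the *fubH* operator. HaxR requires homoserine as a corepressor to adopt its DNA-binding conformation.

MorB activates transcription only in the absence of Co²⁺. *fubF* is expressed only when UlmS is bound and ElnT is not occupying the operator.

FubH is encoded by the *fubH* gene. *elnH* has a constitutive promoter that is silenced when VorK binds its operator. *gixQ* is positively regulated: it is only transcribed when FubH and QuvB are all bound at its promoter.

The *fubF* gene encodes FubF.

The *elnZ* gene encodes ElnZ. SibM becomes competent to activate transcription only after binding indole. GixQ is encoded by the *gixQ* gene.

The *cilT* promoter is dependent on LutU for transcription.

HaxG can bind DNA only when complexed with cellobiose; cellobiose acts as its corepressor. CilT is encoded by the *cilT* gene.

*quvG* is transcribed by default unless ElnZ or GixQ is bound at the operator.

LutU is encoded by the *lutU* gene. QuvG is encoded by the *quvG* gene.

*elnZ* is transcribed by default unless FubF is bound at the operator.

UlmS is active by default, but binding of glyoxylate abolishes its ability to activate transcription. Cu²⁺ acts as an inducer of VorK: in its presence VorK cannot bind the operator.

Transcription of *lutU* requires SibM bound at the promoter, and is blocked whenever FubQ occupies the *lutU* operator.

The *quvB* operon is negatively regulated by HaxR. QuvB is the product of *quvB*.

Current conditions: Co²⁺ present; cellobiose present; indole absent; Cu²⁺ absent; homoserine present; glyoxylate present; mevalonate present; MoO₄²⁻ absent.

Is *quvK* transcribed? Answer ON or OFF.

MoO₄²⁻ is absent, so ElnT is inactive.
Glyoxylate is present, so UlmS is inactive.
Required activator UlmS is absent, so *fubF* is not transcribed.
So FubF is not produced.
With no repressor bound, *elnZ* is transcribed.
So ElnZ is produced and active.
Cellobiose is present, so HaxG is active.
Mevalonate is present, so DovG is active.
With repressor HaxG bound, *fubH* is not transcribed.
So FubH is not produced.
Homoserine is present, so HaxR is active.
With repressor HaxR bound, *quvB* is not transcribed.
So QuvB is not produced.
Required activator FubH is absent, so *gixQ* is not transcribed.
So GixQ is not produced.
With repressor ElnZ bound, *quvG* is not transcribed.
So QuvG is not produced.
Co²⁺ is present, so MorB is inactive.
FubQ is produced constitutively and is active.
Indole is absent, so SibM is inactive.
With repressor FubQ bound, *lutU* is not transcribed.
So LutU is not produced.
Required activator LutU is absent, so *cilT* is not transcribed.
So CilT is not produced.
No activator is available at the *quvK* promoter, so *quvK* is not transcribed.

OFF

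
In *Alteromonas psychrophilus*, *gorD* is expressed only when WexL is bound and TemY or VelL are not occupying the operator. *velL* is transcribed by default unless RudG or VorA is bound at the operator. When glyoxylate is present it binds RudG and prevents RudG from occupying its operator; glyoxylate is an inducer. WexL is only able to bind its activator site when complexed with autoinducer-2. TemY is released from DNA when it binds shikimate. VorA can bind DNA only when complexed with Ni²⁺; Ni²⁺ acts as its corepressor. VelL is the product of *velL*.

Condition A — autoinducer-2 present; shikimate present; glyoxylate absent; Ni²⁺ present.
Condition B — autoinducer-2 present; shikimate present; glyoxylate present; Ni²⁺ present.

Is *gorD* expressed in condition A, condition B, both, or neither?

Condition A:
Autoinducer-2 is present, so WexL is active.
Shikimate is present, so TemY is inactive.
Glyoxylate is absent, so RudG is active.
Ni²⁺ is present, so VorA is active.
With repressor RudG bound, *velL* is not transcribed.
So VelL is not produced.
No repressor is bound and WexL is active, so *gorD* is transcribed.
→ *gorD* is ON in A.
Condition B:
Autoinducer-2 is present, so WexL is active.
Shikimate is present, so TemY is inactive.
Glyoxylate is present, so RudG is inactive.
Ni²⁺ is present, so VorA is active.
With repressor VorA bound, *velL* is not transcribed.
So VelL is not produced.
No repressor is bound and WexL is active, so *gorD* is transcribed.
→ *gorD* is ON in B.

both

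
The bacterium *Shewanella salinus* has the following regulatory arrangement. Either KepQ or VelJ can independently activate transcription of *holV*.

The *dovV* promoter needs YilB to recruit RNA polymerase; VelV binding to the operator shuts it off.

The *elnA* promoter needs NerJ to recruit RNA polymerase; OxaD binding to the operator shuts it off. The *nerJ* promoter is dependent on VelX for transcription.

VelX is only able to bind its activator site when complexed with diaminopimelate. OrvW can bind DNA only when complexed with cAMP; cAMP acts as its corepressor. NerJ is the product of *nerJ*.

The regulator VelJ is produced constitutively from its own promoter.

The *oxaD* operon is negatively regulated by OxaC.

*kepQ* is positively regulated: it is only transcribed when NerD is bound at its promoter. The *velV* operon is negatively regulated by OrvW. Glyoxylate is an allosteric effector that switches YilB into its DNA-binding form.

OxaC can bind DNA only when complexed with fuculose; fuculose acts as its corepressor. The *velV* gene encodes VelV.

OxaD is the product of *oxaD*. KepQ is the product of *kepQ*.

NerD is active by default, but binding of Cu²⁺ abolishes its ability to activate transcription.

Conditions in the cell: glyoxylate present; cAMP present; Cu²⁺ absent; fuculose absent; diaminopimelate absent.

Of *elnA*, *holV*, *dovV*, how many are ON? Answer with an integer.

Fuculose is absent, so OxaC is inactive.
With no repressor bound, *oxaD* is transcribed.
So OxaD is produced and active.
Diaminopimelate is absent, so VelX is inactive.
Required activator VelX is absent, so *nerJ* is not transcribed.
So NerJ is not produced.
With repressor OxaD bound, *elnA* is not transcribed.
→ *elnA* is OFF.
Cu²⁺ is absent, so NerD is active.
No repressor is bound and NerD is active, so *kepQ* is transcribed.
So KepQ is produced and active.
VelJ is produced constitutively and is active.
Activator KepQ is present, so *holV* is transcribed.
→ *holV* is ON.
cAMP is present, so OrvW is active.
With repressor OrvW bound, *velV* is not transcribed.
So VelV is not produced.
Glyoxylate is present, so YilB is active.
No repressor is bound and YilB is active, so *dovV* is transcribed.
→ *dovV* is ON.
2 of the 3 genes are transcribed.

2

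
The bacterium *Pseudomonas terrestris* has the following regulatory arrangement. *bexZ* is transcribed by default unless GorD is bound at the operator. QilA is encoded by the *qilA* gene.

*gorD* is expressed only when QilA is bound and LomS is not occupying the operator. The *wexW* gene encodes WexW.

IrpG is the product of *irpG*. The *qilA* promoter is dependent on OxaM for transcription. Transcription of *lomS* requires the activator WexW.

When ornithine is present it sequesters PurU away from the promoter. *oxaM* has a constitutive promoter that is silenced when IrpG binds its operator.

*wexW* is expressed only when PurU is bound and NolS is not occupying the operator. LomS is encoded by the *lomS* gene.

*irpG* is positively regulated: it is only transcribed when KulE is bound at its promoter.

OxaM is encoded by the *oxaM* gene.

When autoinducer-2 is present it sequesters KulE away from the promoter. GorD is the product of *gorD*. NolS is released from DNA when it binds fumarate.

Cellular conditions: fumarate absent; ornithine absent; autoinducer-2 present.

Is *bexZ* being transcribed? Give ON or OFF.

OFF

Autoinducer-2 is present, so KulE is inactive.
Required activator KulE is absent, so *irpG* is not transcribed.
So IrpG is not produced.
With no repressor bound, *oxaM* is transcribed.
So OxaM is produced and active.
No repressor is bound and OxaM is active, so *qilA* is transcribed.
So QilA is produced and active.
Fumarate is absent, so NolS is active.
Ornithine is absent, so PurU is active.
With repressor NolS bound, *wexW* is not transcribed.
So WexW is not produced.
Required activator WexW is absent, so *lomS* is not transcribed.
So LomS is not produced.
No repressor is bound and QilA is active, so *gorD* is transcribed.
So GorD is produced and active.
With repressor GorD bound, *bexZ* is not transcribed.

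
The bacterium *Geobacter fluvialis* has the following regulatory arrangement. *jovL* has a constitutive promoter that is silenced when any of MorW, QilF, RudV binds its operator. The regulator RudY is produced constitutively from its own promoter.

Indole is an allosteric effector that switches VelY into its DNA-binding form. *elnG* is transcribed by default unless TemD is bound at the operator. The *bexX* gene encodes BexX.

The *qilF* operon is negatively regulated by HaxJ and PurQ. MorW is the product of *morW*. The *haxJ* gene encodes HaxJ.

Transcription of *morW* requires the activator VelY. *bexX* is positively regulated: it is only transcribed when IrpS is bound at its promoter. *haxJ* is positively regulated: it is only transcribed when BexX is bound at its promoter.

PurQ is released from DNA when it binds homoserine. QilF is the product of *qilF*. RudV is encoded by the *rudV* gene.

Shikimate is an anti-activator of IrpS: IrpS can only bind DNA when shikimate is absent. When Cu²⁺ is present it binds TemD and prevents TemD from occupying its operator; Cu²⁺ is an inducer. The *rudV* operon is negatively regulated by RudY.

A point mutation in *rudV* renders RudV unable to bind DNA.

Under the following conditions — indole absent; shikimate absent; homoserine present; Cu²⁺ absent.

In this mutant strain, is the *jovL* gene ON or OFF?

Indole is absent, so VelY is inactive.
Required activator VelY is absent, so *morW* is not transcribed.
So MorW is not produced.
Shikimate is absent, so IrpS is active.
No repressor is bound and IrpS is active, so *bexX* is transcribed.
So BexX is produced and active.
No repressor is bound and BexX is active, so *haxJ* is transcribed.
So HaxJ is produced and active.
Homoserine is present, so PurQ is inactive.
With repressor HaxJ bound, *qilF* is not transcribed.
So QilF is not produced.
RudV is non-functional in this strain, so it has no effect.
With no repressor bound, *jovL* is transcribed.

ON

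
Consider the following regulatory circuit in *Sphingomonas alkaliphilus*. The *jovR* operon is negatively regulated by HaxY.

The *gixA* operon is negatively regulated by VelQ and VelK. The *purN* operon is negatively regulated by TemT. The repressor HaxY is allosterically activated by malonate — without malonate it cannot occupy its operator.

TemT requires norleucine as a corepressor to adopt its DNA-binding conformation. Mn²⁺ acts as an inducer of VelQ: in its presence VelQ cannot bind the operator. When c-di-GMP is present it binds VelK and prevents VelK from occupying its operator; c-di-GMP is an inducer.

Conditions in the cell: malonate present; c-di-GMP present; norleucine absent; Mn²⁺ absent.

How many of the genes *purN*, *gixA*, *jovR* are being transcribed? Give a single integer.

1

Norleucine is absent, so TemT is inactive.
With no repressor bound, *purN* is transcribed.
→ *purN* is ON.
Mn²⁺ is absent, so VelQ is active.
c-di-GMP is present, so VelK is inactive.
With repressor VelQ bound, *gixA* is not transcribed.
→ *gixA* is OFF.
Malonate is present, so HaxY is active.
With repressor HaxY bound, *jovR* is not transcribed.
→ *jovR* is OFF.
1 of the 3 genes is transcribed.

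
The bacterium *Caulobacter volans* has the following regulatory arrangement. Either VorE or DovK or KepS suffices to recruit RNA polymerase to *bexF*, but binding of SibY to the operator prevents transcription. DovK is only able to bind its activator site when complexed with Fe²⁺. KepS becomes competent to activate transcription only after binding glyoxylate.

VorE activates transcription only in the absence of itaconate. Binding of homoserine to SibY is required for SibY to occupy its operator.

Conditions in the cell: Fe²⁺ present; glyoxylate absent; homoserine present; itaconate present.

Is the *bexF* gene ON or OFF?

OFF

Itaconate is present, so VorE is inactive.
Fe²⁺ is present, so DovK is active.
Glyoxylate is absent, so KepS is inactive.
Homoserine is present, so SibY is active.
With repressor SibY bound, *bexF* is not transcribed.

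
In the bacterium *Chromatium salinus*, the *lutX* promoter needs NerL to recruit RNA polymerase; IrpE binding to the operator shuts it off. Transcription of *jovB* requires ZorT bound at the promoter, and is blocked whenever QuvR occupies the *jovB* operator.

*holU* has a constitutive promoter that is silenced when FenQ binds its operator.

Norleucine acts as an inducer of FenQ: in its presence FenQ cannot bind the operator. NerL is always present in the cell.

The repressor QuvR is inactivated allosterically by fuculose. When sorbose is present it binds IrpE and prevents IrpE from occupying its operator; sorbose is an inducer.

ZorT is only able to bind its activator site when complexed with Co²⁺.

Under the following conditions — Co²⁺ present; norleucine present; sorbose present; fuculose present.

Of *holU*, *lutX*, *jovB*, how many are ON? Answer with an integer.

3

Norleucine is present, so FenQ is inactive.
With no repressor bound, *holU* is transcribed.
→ *holU* is ON.
NerL is produced constitutively and is active.
Sorbose is present, so IrpE is inactive.
No repressor is bound and NerL is active, so *lutX* is transcribed.
→ *lutX* is ON.
Co²⁺ is present, so ZorT is active.
Fuculose is present, so QuvR is inactive.
No repressor is bound and ZorT is active, so *jovB* is transcribed.
→ *jovB* is ON.
3 of the 3 genes are transcribed.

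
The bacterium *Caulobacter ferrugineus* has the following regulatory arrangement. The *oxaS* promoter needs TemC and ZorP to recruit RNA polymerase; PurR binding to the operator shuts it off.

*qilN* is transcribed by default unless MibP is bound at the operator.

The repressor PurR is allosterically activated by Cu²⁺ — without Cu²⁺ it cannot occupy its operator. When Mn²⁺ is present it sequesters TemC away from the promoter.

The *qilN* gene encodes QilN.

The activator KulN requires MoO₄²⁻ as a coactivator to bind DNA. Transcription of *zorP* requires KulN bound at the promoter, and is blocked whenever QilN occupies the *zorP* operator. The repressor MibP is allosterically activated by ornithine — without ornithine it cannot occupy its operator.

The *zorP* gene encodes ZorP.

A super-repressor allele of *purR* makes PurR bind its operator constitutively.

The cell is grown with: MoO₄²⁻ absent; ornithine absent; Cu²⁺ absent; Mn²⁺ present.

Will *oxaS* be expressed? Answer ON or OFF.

OFF

Mn²⁺ is present, so TemC is inactive.
MoO₄²⁻ is absent, so KulN is inactive.
Ornithine is absent, so MibP is inactive.
With no repressor bound, *qilN* is transcribed.
So QilN is produced and active.
With repressor QilN bound, *zorP* is not transcribed.
So ZorP is not produced.
PurR is constitutively active in this strain.
With repressor PurR bound, *oxaS* is not transcribed.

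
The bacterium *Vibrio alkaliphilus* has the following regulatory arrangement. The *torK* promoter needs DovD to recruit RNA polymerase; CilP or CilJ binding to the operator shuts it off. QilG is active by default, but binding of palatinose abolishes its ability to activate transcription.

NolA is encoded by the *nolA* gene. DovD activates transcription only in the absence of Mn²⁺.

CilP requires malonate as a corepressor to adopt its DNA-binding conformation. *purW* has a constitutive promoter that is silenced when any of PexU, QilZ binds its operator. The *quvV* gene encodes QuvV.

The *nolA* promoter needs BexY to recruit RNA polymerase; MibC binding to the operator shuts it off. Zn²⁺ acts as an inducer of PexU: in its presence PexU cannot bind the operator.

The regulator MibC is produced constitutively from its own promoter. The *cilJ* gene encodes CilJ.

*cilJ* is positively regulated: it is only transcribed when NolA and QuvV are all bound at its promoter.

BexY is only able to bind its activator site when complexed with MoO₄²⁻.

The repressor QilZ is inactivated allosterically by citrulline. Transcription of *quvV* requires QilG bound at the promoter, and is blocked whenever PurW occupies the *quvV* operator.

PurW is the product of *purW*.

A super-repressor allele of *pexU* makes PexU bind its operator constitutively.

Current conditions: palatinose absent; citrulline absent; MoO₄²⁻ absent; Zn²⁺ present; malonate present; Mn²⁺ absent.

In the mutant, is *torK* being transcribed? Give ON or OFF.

OFF

Malonate is present, so CilP is active.
MibC is produced constitutively and is active.
MoO₄²⁻ is absent, so BexY is inactive.
With repressor MibC bound, *nolA* is not transcribed.
So NolA is not produced.
PexU is constitutively active in this strain.
Citrulline is absent, so QilZ is active.
With repressor PexU bound, *purW* is not transcribed.
So PurW is not produced.
Palatinose is absent, so QilG is active.
No repressor is bound and QilG is active, so *quvV* is transcribed.
So QuvV is produced and active.
Required activator NolA is absent, so *cilJ* is not transcribed.
So CilJ is not produced.
Mn²⁺ is absent, so DovD is active.
With repressor CilP bound, *torK* is not transcribed.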